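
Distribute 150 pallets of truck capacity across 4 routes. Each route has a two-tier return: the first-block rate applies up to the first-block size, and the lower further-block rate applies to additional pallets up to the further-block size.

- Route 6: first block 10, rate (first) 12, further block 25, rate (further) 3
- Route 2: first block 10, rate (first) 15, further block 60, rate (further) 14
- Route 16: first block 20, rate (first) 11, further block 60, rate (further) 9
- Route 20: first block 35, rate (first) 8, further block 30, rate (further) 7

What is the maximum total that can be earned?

Rank every tier by rate: Route 2/tier1 15 > Route 2/tier2 14 > Route 6/tier1 12 > Route 16/tier1 11 > Route 16/tier2 9 > Route 20/tier1 8 > Route 20/tier2 7 > Route 6/tier2 3.
Route 2 tier1 at 15: fill all 10 — 140 left.
Route 2 tier2 at 14: fill all 60 — 80 left.
Route 6 tier1 at 12: fill all 10 — 70 left.
Route 16/tier1 (11): +20 — 50 left.
50 remain; put them into Route 16 tier2 at 9.
Total = 15×10 + 14×60 + 12×10 + 11×20 + 9×50 = 1780.

1780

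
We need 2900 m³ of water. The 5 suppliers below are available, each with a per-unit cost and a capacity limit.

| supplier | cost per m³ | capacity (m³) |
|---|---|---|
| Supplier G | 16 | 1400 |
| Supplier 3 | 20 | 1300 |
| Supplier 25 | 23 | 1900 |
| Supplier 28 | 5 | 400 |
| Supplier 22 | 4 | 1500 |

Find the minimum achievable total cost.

Cheapest first:
Supplier 22 (4): use full 1500 ; 1400 m³ to go.
Supplier 28 at 5: take all 400 m³ ; 1000 still needed.
Take 1000 from Supplier G at 16 to finish.
Supplier 3, Supplier 25: unused.
Cost = 1500×4 + 400×5 + 1000×16 = 24000.

24000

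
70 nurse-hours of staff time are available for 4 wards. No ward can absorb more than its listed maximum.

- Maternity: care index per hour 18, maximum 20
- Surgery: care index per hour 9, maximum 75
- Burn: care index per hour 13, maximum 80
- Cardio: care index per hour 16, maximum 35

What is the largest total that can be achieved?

Order the wards by care index per hour: Maternity 18 > Cardio 16 > Burn 13 > Surgery 9.
Maternity: +20 to 20 (cap) → 50 left.
Give Cardio 35 to hit its cap of 35 → 15 left.
Only 15 left; Burn takes them to reach 15.
Total = 18×20 + 13×15 + 16×35 = 1115.

1115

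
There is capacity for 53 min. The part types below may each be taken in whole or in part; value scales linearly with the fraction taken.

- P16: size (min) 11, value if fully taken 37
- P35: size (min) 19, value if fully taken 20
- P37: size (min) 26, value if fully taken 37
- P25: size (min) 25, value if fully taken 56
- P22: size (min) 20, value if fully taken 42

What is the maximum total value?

Best value per unit of size first: P16 37/11≈3.36, P25 56/25≈2.24, P22 42/20≈2.1, P37 37/26≈1.42, P35 20/19≈1.05.
All 11 min of P16 fit (value 37) — 42 remain.
P25: take in full, 25 min for value 56 — 17 left.
Fill the last 17 min with part of P22: 17/20 of it earns 35.7.
Total value = 128.7.

128.7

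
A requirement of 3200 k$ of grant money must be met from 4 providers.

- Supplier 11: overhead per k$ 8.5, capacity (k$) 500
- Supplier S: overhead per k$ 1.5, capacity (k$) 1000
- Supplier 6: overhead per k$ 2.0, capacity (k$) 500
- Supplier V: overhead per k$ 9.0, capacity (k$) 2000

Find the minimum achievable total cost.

17550

Use providers in increasing cost order.
Supplier S at 1.5: take all 1000 k$ ; 2200 still needed.
Supplier 6 at 2.0: take all 500 k$ ; 1700 still needed.
Take 500 from Supplier 11 at 8.5 ; need 1200 more.
Supplier V (9.0): take the remaining 1200 ; done.
Cost = 1000×1.5 + 500×2.0 + 500×8.5 + 1200×9.0 = 17550.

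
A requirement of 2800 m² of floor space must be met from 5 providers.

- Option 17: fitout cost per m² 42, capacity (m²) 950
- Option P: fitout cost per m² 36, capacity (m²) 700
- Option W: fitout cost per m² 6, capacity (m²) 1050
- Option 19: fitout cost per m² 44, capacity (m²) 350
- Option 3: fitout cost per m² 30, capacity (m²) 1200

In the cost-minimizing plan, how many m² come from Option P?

550

Use providers in increasing cost order.
Option W at 6: take all 1050 m² — 1750 still needed.
Option 3 at 30: take all 1200 m² — 550 still needed.
Option P at 36: take 550 of its 700 — requirement met.
Option 17, Option 19: unused.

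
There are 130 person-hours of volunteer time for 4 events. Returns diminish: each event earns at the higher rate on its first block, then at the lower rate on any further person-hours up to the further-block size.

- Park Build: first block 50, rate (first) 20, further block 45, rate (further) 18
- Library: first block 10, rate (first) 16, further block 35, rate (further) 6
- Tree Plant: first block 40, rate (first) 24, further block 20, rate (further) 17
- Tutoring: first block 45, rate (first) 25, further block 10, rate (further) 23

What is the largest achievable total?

Order all 8 blocks by rate: Tutoring/first 25 > Tree Plant/first 24 > Tutoring/second 23 > Park Build/first 20 > Park Build/second 18 > Tree Plant/second 17 > Library/first 16 > Library/second 6.
Fill Tutoring first block (45 at 25) → 85 left.
Tree Plant/first (24): +40 → 45 left.
Tutoring/second (23): +10 → 35 left.
35 remain; put them into Park Build first at 20.
Total = 25×45 + 24×40 + 23×10 + 20×35 = 3015.

3015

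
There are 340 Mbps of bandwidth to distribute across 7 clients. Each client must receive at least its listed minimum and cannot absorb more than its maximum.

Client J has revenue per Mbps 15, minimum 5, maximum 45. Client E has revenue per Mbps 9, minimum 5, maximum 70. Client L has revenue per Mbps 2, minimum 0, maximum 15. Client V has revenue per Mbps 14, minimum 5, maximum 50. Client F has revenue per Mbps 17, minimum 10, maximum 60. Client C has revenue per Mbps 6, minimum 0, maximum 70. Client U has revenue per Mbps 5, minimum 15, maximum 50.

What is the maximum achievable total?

Meeting every minimum uses 5+5+0+5+10+0+15 = 40 Mbps, leaving 300.
Order the clients by revenue per Mbps: Client F 17 > Client J 15 > Client V 14 > Client E 9 > Client C 6 > Client U 5 > Client L 2.
Give Client F 50 more to hit its cap of 60 — 250 left.
Client J: +40 to 45 (cap) — 210 left.
Client V takes 45 more to reach its cap of 50 — 165 left.
Client E takes 65 more to reach its cap of 70 — 100 left.
Give Client C 70 more to hit its cap of 70 — 30 left.
Client U: +30 (room for 35) → 45. Pool exhausted.
Total = 15×45 + 9×70 + 14×50 + 17×60 + 6×70 + 5×45 = 3670.

3670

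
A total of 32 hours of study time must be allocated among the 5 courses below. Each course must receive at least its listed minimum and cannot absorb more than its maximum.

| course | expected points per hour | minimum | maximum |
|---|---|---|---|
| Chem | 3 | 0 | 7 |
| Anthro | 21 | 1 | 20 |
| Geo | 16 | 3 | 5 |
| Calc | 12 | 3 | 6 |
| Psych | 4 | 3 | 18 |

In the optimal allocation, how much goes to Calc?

4

Meeting every minimum uses 0+1+3+3+3 = 10 hours, leaving 22.
Rank by expected points per hour: Anthro 21 > Geo 16 > Calc 12 > Psych 4 > Chem 3.
Anthro: +19 to 20 (cap) → 3 left.
Geo: +2 to 5 (cap) → 1 left.
Only 1 left; Calc takes them to reach 4.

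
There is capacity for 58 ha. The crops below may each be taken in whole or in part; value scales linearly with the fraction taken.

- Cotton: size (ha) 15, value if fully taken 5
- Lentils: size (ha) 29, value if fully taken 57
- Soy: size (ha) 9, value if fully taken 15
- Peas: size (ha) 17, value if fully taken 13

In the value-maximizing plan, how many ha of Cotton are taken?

Sort by value density: Lentils 57/29≈1.97, Soy 15/9≈1.67, Peas 13/17≈0.765, Cotton 5/15≈0.333.
Take all of Lentils (29 ha, value 57) ; 29 ha left.
All 9 ha of Soy fit (value 15) ; 20 remain.
Take all of Peas (17 ha, value 13) ; 3 ha left.
Only 3 ha remain; take 3/15 of Cotton for value 5×3/15 = 1.

3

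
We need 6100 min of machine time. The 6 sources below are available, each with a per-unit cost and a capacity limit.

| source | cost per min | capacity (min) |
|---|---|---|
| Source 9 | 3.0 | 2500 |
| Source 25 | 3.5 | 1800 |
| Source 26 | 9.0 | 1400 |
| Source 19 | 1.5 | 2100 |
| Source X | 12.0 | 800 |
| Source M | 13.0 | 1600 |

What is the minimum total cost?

15900

Use sources in increasing cost order.
Source 19 (1.5): use full 2100 → 4000 min to go.
Source 9 at 3.0: take all 2500 min → 1500 still needed.
Source 25 at 3.5: take 1500 of its 1800 → requirement met.
Source 26, Source X, Source M: unused.
Cost = 2100×1.5 + 2500×3.0 + 1500×3.5 = 15900.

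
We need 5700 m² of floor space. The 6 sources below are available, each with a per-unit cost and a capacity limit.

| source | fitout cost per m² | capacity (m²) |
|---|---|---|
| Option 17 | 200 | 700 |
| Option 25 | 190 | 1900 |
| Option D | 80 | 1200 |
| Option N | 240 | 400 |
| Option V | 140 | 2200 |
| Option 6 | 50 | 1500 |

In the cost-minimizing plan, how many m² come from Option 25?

Fill from the cheapest source first.
Option 6 at 50: take all 1500 m² ; 4200 still needed.
Option D at 80: take all 1200 m² ; 3000 still needed.
Take 2200 from Option V at 140 ; need 800 more.
Option 25 (190): take the remaining 800 ; done.
Option 17, Option N: unused.

800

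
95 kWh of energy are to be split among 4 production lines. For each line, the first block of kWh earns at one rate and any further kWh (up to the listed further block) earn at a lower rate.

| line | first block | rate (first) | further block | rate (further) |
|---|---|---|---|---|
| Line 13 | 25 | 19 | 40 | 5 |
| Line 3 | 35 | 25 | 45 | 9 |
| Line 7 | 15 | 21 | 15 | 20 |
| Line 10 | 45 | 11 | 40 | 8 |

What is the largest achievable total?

2020

Treat each block as its own option and order by rate: Line 3/T1 25 > Line 7/T1 21 > Line 7/T2 20 > Line 13/T1 19 > Line 10/T1 11 > Line 3/T2 9 > Line 10/T2 8 > Line 13/T2 5.
Line 3 T1 at 25: fill all 35 → 60 left.
Line 7/T1 (21): +15 → 45 left.
Line 7/T2 (20): +15 → 30 left.
Line 13 T1 at 19: fill all 25 → 5 left.
Line 10 T1 at 11: only 5 left, fill 5.
Total = 25×35 + 21×15 + 20×15 + 19×25 + 11×5 = 2020.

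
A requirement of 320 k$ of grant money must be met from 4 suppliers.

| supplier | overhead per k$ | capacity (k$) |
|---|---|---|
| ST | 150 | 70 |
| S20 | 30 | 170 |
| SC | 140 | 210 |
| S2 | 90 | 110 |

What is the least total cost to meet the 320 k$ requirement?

Use suppliers in increasing cost order.
S20 at 30: take all 170 k$ → 150 still needed.
Take 110 from S2 at 90 → need 40 more.
SC (140): take the remaining 40 → done.
ST: unused.
Cost = 170×30 + 110×90 + 40×140 = 20600.

20600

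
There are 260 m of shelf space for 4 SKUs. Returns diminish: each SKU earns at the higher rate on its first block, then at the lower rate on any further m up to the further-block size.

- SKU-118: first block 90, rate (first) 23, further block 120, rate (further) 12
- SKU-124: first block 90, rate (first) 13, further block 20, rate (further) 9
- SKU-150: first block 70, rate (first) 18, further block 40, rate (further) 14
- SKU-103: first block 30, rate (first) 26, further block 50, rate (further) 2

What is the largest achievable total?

5060

Treat each block as its own option and order by rate: SKU-103/first 26 > SKU-118/first 23 > SKU-150/first 18 > SKU-150/second 14 > SKU-124/first 13 > SKU-118/second 12 > SKU-124/second 9 > SKU-103/second 2.
SKU-103/first (26): +30 — 230 left.
Fill SKU-118 first block (90 at 23) — 140 left.
Fill SKU-150 first block (70 at 18) — 70 left.
SKU-150/second (14): +40 — 30 left.
30 remain; put them into SKU-124 first at 13.
Total = 26×30 + 23×90 + 18×70 + 14×40 + 13×30 = 5060.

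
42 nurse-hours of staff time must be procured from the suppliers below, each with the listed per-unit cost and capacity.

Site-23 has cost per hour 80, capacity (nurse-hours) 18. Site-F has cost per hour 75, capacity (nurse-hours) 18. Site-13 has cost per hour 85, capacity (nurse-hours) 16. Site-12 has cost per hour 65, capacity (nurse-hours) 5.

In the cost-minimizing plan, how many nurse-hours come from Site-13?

Cheapest first:
Site-12 (65): use full 5 → 37 nurse-hours to go.
Site-F at 75: take all 18 nurse-hours → 19 still needed.
Take 18 from Site-23 at 80 → need 1 more.
Site-13 at 85: take 1 of its 16 → requirement met.

1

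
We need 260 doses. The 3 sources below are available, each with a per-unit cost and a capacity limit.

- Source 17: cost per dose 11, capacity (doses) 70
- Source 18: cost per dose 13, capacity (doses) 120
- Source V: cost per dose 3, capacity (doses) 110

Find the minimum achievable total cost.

2140

Use sources in increasing cost order.
Take 110 from Source V at 3 ; need 150 more.
Take 70 from Source 17 at 11 ; need 80 more.
Take 80 from Source 18 at 13 to finish.
Cost = 110×3 + 70×11 + 80×13 = 2140.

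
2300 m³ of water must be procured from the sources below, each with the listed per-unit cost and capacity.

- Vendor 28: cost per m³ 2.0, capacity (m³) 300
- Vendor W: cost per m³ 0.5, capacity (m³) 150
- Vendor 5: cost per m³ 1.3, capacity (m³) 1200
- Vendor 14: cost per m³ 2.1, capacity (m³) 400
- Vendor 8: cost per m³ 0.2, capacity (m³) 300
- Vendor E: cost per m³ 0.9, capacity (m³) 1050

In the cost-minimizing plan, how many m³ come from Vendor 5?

Cheapest first:
Vendor 8 at 0.2: take all 300 m³ → 2000 still needed.
Vendor W at 0.5: take all 150 m³ → 1850 still needed.
Vendor E (0.9): use full 1050 → 800 m³ to go.
Vendor 5 (1.3): take the remaining 800 → done.
Vendor 28, Vendor 14: unused.

800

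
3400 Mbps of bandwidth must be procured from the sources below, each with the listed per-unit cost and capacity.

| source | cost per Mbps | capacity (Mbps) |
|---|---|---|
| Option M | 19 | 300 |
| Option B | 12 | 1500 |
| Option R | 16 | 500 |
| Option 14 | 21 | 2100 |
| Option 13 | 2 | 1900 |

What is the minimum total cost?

Use sources in increasing cost order.
Option 13 (2): use full 1900 — 1500 Mbps to go.
Take 1500 from Option B at 12 — need 0 more.
Option R, Option M, Option 14: unused.
Cost = 1900×2 + 1500×12 = 21800.

21800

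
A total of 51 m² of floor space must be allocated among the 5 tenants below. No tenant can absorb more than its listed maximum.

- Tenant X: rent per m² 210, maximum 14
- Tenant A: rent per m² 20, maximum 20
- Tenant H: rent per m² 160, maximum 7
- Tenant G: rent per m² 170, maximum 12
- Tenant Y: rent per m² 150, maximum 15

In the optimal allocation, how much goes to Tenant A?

3

Highest rent per m² first: Tenant X 210 > Tenant G 170 > Tenant H 160 > Tenant Y 150 > Tenant A 20.
Tenant X: +14 to 14 (cap) — 37 left.
Give Tenant G 12 to hit its cap of 12 — 25 left.
Give Tenant H 7 to hit its cap of 7 — 18 left.
Tenant Y takes 15 to reach its cap of 15 — 3 left.
Tenant A has room for 20 but only 3 remain, so it gets 3.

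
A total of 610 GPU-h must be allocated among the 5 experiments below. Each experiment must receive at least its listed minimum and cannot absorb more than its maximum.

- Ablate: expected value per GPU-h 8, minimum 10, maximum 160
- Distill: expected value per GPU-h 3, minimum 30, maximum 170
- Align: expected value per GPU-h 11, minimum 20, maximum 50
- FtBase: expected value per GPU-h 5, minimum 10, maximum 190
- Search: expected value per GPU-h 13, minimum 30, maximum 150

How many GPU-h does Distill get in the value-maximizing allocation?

60

Meeting every minimum uses 10+30+20+10+30 = 100 GPU-h, leaving 510.
Rank by expected value per GPU-h: Search 13 > Align 11 > Ablate 8 > FtBase 5 > Distill 3.
Search: +120 to 150 (cap) → 390 left.
Align: +30 to 50 (cap) → 360 left.
Ablate takes 150 more to reach its cap of 160 → 210 left.
Give FtBase 180 more to hit its cap of 190 → 30 left.
Distill: +30 (room for 140) → 60. Pool exhausted.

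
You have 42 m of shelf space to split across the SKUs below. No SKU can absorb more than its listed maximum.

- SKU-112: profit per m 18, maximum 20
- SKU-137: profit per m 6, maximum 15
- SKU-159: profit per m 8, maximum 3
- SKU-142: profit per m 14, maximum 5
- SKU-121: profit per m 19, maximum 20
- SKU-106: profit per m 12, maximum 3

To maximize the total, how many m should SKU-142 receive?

2

Order the SKUs by profit per m: SKU-121 19 > SKU-112 18 > SKU-142 14 > SKU-106 12 > SKU-159 8 > SKU-137 6.
SKU-121: +20 to 20 (cap) — 22 left.
SKU-112: +20 to 20 (cap) — 2 left.
SKU-142 has room for 5 but only 2 remain, so it gets 2.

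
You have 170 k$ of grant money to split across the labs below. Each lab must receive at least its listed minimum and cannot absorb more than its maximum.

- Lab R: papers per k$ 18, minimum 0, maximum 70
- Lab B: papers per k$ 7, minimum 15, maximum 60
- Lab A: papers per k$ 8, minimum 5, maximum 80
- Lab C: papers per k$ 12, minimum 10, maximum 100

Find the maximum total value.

Meeting every minimum uses 0+15+5+10 = 30 k$, leaving 140.
Highest papers per k$ first: Lab R 18 > Lab C 12 > Lab A 8 > Lab B 7.
Give Lab R 70 more to hit its cap of 70 ; 70 left.
Only 70 left; Lab C takes them to reach 80.
Total = 18×70 + 7×15 + 8×5 + 12×80 = 2365.

2365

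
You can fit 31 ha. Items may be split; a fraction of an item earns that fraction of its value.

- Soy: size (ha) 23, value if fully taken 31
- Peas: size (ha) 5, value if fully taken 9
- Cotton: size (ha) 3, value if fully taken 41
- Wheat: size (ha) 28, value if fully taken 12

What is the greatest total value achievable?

Best value per unit of size first: Cotton 41/3≈13.7, Peas 9/5≈1.8, Soy 31/23≈1.35, Wheat 12/28≈0.429.
Take all of Cotton (3 ha, value 41) → 28 ha left.
All 5 ha of Peas fit (value 9) → 23 remain.
Take all of Soy (23 ha, value 31) → 0 ha left.
Total value = 81.

81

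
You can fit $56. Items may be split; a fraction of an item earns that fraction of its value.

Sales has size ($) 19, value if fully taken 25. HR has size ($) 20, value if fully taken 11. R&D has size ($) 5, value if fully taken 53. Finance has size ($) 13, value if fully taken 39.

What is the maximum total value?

127.45

Best value per unit of size first: R&D 53/5≈10.6, Finance 39/13≈3, Sales 25/19≈1.32, HR 11/20≈0.55.
R&D: take in full, 5 $ for value 53 — 51 left.
Take all of Finance (13 $, value 39) — 38 $ left.
Take all of Sales (19 $, value 25) — 19 $ left.
19 $ left: a 19/20 share of HR gives 11×19/20 = 10.45.
Total value = 127.45.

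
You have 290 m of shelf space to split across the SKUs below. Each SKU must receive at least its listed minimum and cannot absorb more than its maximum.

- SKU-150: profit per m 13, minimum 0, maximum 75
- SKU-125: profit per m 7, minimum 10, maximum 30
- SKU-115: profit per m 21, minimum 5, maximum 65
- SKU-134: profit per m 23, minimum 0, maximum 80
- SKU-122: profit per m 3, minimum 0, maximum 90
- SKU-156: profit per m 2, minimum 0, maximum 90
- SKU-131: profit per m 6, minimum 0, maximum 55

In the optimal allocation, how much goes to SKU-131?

Meeting every minimum uses 0+10+5+0+0+0+0 = 15 m, leaving 275.
Rank by profit per m: SKU-134 23 > SKU-115 21 > SKU-150 13 > SKU-125 7 > SKU-131 6 > SKU-122 3 > SKU-156 2.
SKU-134: +80 to 80 (cap) — 195 left.
SKU-115: +60 to 65 (cap) — 135 left.
SKU-150: +75 to 75 (cap) — 60 left.
SKU-125: +20 to 30 (cap) — 40 left.
SKU-131: +40 (room for 55) → 40. Pool exhausted.

40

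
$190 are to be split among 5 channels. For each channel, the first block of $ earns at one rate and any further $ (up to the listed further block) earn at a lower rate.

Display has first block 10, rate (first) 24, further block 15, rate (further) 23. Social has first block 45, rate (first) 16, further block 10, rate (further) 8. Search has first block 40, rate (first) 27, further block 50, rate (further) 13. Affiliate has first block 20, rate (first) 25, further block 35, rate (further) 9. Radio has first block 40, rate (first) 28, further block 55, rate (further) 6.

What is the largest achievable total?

Treat each block as its own option and order by rate: Radio/first 28 > Search/first 27 > Affiliate/first 25 > Display/first 24 > Display/second 23 > Social/first 16 > Search/second 13 > Affiliate/second 9 > Social/second 8 > Radio/second 6.
Fill Radio first block (40 at 28) → 150 left.
Fill Search first block (40 at 27) → 110 left.
Affiliate/first (25): +20 → 90 left.
Fill Display first block (10 at 24) → 80 left.
Display second at 23: fill all 15 → 65 left.
Social first at 16: fill all 45 → 20 left.
Search second at 13: only 20 left, fill 20.
Total = 28×40 + 27×40 + 25×20 + 24×10 + 23×15 + 16×45 + 13×20 = 4265.

4265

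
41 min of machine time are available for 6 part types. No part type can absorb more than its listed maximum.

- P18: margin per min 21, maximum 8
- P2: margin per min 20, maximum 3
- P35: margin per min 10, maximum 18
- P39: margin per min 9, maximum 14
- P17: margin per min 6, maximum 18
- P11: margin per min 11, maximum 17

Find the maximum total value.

545

Rank by margin per min: P18 21 > P2 20 > P11 11 > P35 10 > P39 9 > P17 6.
P18: +8 to 8 (cap) → 33 left.
P2 takes 3 to reach its cap of 3 → 30 left.
Give P11 17 to hit its cap of 17 → 13 left.
P35 has room for 18 but only 13 remain, so it gets 13.
Total = 21×8 + 20×3 + 10×13 + 11×17 = 545.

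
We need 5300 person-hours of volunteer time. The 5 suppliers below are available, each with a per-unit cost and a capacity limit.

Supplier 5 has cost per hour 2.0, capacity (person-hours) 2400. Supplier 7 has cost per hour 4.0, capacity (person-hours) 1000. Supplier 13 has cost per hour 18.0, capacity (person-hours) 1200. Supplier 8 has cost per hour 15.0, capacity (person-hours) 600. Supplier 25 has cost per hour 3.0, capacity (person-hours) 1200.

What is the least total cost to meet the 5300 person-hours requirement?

Use suppliers in increasing cost order.
Take 2400 from Supplier 5 at 2.0 — need 2900 more.
Take 1200 from Supplier 25 at 3.0 — need 1700 more.
Supplier 7 at 4.0: take all 1000 person-hours — 700 still needed.
Supplier 8 at 15.0: take all 600 person-hours — 100 still needed.
Supplier 13 (18.0): take the remaining 100 — done.
Cost = 2400×2.0 + 1200×3.0 + 1000×4.0 + 600×15.0 + 100×18.0 = 23200.

23200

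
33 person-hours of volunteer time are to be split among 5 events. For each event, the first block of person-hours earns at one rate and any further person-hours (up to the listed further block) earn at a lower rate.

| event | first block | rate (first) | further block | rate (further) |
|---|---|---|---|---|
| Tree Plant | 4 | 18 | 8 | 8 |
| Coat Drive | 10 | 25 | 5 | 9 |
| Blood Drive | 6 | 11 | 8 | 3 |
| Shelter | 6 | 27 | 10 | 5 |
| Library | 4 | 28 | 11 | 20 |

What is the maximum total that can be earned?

Treat each block as its own option and order by rate: Library/T1 28 > Shelter/T1 27 > Coat Drive/T1 25 > Library/T2 20 > Tree Plant/T1 18 > Blood Drive/T1 11 > Coat Drive/T2 9 > Tree Plant/T2 8 > Shelter/T2 5 > Blood Drive/T2 3.
Library T1 at 28: fill all 4 — 29 left.
Shelter T1 at 27: fill all 6 — 23 left.
Coat Drive/T1 (25): +10 — 13 left.
Library T2 at 20: fill all 11 — 2 left.
Tree Plant T1 at 18: only 2 left, fill 2.
Total = 28×4 + 27×6 + 25×10 + 20×11 + 18×2 = 780.

780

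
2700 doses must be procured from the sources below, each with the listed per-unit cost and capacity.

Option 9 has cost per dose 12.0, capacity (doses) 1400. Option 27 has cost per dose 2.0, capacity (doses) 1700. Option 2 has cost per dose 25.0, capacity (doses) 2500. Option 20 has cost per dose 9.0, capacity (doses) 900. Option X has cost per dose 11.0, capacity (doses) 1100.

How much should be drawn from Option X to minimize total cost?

100

Fill from the cheapest source first.
Take 1700 from Option 27 at 2.0 ; need 1000 more.
Option 20 (9.0): use full 900 ; 100 doses to go.
Take 100 from Option X at 11.0 to finish.
Option 9, Option 2: unused.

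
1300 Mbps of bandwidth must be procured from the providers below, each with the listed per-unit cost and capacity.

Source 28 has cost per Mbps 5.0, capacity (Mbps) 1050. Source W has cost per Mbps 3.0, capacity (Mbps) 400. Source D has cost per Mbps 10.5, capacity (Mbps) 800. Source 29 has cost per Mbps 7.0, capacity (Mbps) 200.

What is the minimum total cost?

5700

Cheapest first:
Source W (3.0): use full 400 — 900 Mbps to go.
Source 28 at 5.0: take 900 of its 1050 — requirement met.
Source 29, Source D: unused.
Cost = 400×3.0 + 900×5.0 = 5700.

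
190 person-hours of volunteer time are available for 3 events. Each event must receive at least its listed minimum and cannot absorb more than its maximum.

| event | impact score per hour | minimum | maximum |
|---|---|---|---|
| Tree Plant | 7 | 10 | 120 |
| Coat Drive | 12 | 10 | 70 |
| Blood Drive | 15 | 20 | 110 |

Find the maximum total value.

Meeting every minimum uses 10+10+20 = 40 person-hours, leaving 150.
Order the events by impact score per hour: Blood Drive 15 > Coat Drive 12 > Tree Plant 7.
Blood Drive: +90 to 110 (cap) — 60 left.
Give Coat Drive 60 more to hit its cap of 70 — 0 left.
Total = 7×10 + 12×70 + 15×110 = 2560.

2560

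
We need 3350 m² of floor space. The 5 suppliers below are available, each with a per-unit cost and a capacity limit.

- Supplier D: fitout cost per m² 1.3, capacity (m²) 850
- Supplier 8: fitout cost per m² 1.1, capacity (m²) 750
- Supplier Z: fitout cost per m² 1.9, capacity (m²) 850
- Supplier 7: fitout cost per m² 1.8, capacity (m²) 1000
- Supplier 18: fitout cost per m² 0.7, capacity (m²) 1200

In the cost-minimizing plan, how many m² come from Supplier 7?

550

Use suppliers in increasing cost order.
Supplier 18 (0.7): use full 1200 — 2150 m² to go.
Supplier 8 at 1.1: take all 750 m² — 1400 still needed.
Supplier D at 1.3: take all 850 m² — 550 still needed.
Supplier 7 at 1.8: take 550 of its 1000 — requirement met.
Supplier Z: unused.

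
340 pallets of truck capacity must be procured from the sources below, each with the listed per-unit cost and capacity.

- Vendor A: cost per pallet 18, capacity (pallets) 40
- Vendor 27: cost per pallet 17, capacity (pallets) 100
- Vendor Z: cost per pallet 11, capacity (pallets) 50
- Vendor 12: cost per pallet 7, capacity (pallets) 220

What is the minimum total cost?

3280

Use sources in increasing cost order.
Take 220 from Vendor 12 at 7 → need 120 more.
Vendor Z (11): use full 50 → 70 pallets to go.
Take 70 from Vendor 27 at 17 to finish.
Vendor A: unused.
Cost = 220×7 + 50×11 + 70×17 = 3280.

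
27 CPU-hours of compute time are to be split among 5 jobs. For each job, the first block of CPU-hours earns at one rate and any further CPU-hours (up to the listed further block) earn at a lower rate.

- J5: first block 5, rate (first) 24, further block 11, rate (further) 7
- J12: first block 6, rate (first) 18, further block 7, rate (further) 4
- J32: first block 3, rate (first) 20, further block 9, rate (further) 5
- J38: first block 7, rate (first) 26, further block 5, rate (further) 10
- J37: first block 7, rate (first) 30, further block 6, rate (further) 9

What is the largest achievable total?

662

Order all 10 blocks by rate: J37/first 30 > J38/first 26 > J5/first 24 > J32/first 20 > J12/first 18 > J38/second 10 > J37/second 9 > J5/second 7 > J32/second 5 > J12/second 4.
J37 first at 30: fill all 7 ; 20 left.
Fill J38 first block (7 at 26) ; 13 left.
J5/first (24): +5 ; 8 left.
Fill J32 first block (3 at 20) ; 5 left.
J12 first at 18: only 5 left, fill 5.
Total = 30×7 + 26×7 + 24×5 + 20×3 + 18×5 = 662.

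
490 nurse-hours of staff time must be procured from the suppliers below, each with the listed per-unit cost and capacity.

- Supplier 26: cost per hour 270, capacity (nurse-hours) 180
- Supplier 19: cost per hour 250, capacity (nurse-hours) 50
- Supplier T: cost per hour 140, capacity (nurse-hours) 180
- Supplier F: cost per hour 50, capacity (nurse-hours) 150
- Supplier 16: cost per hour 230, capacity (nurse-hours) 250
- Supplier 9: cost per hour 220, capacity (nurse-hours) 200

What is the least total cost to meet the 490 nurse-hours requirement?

Fill from the cheapest supplier first.
Supplier F (50): use full 150 — 340 nurse-hours to go.
Supplier T at 140: take all 180 nurse-hours — 160 still needed.
Supplier 9 (220): take the remaining 160 — done.
Supplier 16, Supplier 19, Supplier 26: unused.
Cost = 150×50 + 180×140 + 160×220 = 67900.

67900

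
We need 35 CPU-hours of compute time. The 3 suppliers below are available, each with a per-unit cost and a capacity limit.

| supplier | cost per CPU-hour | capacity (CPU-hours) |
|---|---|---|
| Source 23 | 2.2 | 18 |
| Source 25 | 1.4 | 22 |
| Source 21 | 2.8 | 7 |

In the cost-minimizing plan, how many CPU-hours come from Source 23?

Cheapest first:
Take 22 from Source 25 at 1.4 — need 13 more.
Source 23 at 2.2: take 13 of its 18 — requirement met.
Source 21: unused.

13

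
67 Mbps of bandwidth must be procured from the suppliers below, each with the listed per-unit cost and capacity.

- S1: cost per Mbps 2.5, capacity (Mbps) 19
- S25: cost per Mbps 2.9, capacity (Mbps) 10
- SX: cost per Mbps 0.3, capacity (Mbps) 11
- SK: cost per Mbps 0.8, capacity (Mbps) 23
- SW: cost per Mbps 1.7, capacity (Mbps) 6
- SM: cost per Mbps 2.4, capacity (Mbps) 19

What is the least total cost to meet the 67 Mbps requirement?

97.5

Fill from the cheapest supplier first.
Take 11 from SX at 0.3 — need 56 more.
SK (0.8): use full 23 — 33 Mbps to go.
SW (1.7): use full 6 — 27 Mbps to go.
SM at 2.4: take all 19 Mbps — 8 still needed.
Take 8 from S1 at 2.5 to finish.
S25: unused.
Cost = 11×0.3 + 23×0.8 + 6×1.7 + 19×2.4 + 8×2.5 = 97.5.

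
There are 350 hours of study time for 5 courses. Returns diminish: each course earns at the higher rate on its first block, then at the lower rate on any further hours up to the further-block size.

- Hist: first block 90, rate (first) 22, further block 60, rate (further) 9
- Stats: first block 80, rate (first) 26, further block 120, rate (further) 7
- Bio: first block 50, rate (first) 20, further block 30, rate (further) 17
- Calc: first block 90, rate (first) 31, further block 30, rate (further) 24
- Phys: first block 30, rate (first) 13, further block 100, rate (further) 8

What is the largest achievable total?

8740

Rank every tier by rate: Calc/T1 31 > Stats/T1 26 > Calc/T2 24 > Hist/T1 22 > Bio/T1 20 > Bio/T2 17 > Phys/T1 13 > Hist/T2 9 > Phys/T2 8 > Stats/T2 7.
Fill Calc T1 block (90 at 31) → 260 left.
Stats T1 at 26: fill all 80 → 180 left.
Fill Calc T2 block (30 at 24) → 150 left.
Hist/T1 (22): +90 → 60 left.
Fill Bio T1 block (50 at 20) → 10 left.
Bio/T2: +10 of 30 at 17; pool empty.
Total = 31×90 + 26×80 + 24×30 + 22×90 + 20×50 + 17×10 = 8740.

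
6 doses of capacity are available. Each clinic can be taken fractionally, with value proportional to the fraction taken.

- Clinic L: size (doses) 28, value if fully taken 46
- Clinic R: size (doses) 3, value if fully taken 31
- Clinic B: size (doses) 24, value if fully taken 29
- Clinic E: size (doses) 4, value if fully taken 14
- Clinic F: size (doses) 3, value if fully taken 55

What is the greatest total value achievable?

86

Rank by value-to-size ratio: Clinic F 55/3≈18.3, Clinic R 31/3≈10.3, Clinic E 14/4≈3.5, Clinic L 46/28≈1.64, Clinic B 29/24≈1.21.
Take all of Clinic F (3 doses, value 55) → 3 doses left.
Take all of Clinic R (3 doses, value 31) → 0 doses left.
Total value = 86.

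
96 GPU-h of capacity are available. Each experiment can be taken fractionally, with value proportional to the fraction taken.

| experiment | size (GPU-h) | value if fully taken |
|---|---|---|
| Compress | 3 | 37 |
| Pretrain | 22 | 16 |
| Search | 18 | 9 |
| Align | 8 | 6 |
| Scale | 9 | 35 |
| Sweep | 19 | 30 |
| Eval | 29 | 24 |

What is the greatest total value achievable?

Sort by value density: Compress 37/3≈12.3, Scale 35/9≈3.89, Sweep 30/19≈1.58, Eval 24/29≈0.828, Align 6/8≈0.75, Pretrain 16/22≈0.727, Search 9/18≈0.5.
Compress: take in full, 3 GPU-h for value 37 — 93 left.
Scale: take in full, 9 GPU-h for value 35 — 84 left.
Take all of Sweep (19 GPU-h, value 30) — 65 GPU-h left.
Take all of Eval (29 GPU-h, value 24) — 36 GPU-h left.
All 8 GPU-h of Align fit (value 6) — 28 remain.
Take all of Pretrain (22 GPU-h, value 16) — 6 GPU-h left.
Only 6 GPU-h remain; take 6/18 of Search for value 9×6/18 = 3.
Total value = 151.

151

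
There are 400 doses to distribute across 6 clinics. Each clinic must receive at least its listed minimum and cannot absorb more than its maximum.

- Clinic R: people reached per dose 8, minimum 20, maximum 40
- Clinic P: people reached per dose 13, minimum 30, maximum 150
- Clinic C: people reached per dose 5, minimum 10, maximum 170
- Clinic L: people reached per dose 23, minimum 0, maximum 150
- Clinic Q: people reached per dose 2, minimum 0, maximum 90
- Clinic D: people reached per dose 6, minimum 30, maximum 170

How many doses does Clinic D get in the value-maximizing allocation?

50

Meeting every minimum uses 20+30+10+0+0+30 = 90 doses, leaving 310.
Order the clinics by people reached per dose: Clinic L 23 > Clinic P 13 > Clinic R 8 > Clinic D 6 > Clinic C 5 > Clinic Q 2.
Clinic L takes 150 more to reach its cap of 150 → 160 left.
Clinic P: +120 to 150 (cap) → 40 left.
Give Clinic R 20 more to hit its cap of 40 → 20 left.
Only 20 left; Clinic D takes them to reach 50.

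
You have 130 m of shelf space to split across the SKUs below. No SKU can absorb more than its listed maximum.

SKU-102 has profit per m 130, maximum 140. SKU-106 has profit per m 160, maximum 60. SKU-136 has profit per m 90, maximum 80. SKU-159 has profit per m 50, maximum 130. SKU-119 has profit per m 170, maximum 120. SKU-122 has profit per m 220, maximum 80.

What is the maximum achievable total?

26100

Rank by profit per m: SKU-122 220 > SKU-119 170 > SKU-106 160 > SKU-102 130 > SKU-136 90 > SKU-159 50.
SKU-122: +80 to 80 (cap) → 50 left.
SKU-119: +50 (room for 120) → 50. Pool exhausted.
Total = 170×50 + 220×80 = 26100.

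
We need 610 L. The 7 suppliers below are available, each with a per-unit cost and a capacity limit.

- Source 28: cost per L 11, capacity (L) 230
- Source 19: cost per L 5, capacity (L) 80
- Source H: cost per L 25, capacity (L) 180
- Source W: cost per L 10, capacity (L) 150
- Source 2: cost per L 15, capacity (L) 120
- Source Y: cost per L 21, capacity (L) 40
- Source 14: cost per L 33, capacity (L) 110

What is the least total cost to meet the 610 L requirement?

Cheapest first:
Source 19 (5): use full 80 ; 530 L to go.
Source W (10): use full 150 ; 380 L to go.
Source 28 (11): use full 230 ; 150 L to go.
Source 2 (15): use full 120 ; 30 L to go.
Source Y at 21: take 30 of its 40 ; requirement met.
Source H, Source 14: unused.
Cost = 80×5 + 150×10 + 230×11 + 120×15 + 30×21 = 6860.

6860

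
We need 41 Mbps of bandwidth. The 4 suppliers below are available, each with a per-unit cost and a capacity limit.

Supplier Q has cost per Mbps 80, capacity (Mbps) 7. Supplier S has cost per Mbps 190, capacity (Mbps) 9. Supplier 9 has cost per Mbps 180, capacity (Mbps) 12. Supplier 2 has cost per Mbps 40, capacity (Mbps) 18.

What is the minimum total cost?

Fill from the cheapest supplier first.
Supplier 2 (40): use full 18 — 23 Mbps to go.
Supplier Q (80): use full 7 — 16 Mbps to go.
Supplier 9 at 180: take all 12 Mbps — 4 still needed.
Supplier S at 190: take 4 of its 9 — requirement met.
Cost = 18×40 + 7×80 + 12×180 + 4×190 = 4200.

4200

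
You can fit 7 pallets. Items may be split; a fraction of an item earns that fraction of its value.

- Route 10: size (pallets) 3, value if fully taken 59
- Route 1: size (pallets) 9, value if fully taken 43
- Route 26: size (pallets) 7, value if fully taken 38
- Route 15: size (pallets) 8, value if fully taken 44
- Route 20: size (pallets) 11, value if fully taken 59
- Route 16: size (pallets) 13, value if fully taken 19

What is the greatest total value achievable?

Sort by value density: Route 10 59/3≈19.7, Route 15 44/8≈5.5, Route 26 38/7≈5.43, Route 20 59/11≈5.36, Route 1 43/9≈4.78, Route 16 19/13≈1.46.
Take all of Route 10 (3 pallets, value 59) — 4 pallets left.
Fill the last 4 pallets with part of Route 15: 4/8 of it earns 22.
Total value = 81.

81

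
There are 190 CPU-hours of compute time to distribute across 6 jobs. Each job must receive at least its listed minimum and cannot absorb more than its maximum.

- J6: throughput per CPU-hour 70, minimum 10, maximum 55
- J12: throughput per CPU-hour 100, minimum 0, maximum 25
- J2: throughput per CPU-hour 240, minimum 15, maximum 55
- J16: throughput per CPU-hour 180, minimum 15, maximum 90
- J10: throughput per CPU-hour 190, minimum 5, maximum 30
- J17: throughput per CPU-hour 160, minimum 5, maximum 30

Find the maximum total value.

Meeting every minimum uses 10+0+15+15+5+5 = 50 CPU-hours, leaving 140.
Highest throughput per CPU-hour first: J2 240 > J10 190 > J16 180 > J17 160 > J12 100 > J6 70.
Give J2 40 more to hit its cap of 55 → 100 left.
J10: +25 to 30 (cap) → 75 left.
Give J16 75 more to hit its cap of 90 → 0 left.
Total = 70×10 + 240×55 + 180×90 + 190×30 + 160×5 = 36600.

36600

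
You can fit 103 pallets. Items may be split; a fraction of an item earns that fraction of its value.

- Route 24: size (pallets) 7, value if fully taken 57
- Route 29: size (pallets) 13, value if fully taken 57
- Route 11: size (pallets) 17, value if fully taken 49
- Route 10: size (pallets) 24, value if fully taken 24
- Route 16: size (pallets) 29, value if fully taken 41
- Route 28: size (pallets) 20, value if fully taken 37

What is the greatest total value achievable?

258

Rank by value-to-size ratio: Route 24 57/7≈8.14, Route 29 57/13≈4.38, Route 11 49/17≈2.88, Route 28 37/20≈1.85, Route 16 41/29≈1.41, Route 10 24/24≈1.
All 7 pallets of Route 24 fit (value 57) — 96 remain.
Route 29: take in full, 13 pallets for value 57 — 83 left.
Take all of Route 11 (17 pallets, value 49) — 66 pallets left.
Take all of Route 28 (20 pallets, value 37) — 46 pallets left.
All 29 pallets of Route 16 fit (value 41) — 17 remain.
Fill the last 17 pallets with part of Route 10: 17/24 of it earns 17.
Total value = 258.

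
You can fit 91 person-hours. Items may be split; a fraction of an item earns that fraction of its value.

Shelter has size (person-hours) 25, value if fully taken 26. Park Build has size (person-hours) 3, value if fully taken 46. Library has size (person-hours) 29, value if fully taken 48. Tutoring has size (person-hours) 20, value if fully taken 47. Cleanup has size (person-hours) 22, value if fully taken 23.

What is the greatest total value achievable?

Rank by value-to-size ratio: Park Build 46/3≈15.3, Tutoring 47/20≈2.35, Library 48/29≈1.66, Cleanup 23/22≈1.05, Shelter 26/25≈1.04.
All 3 person-hours of Park Build fit (value 46) — 88 remain.
Tutoring: take in full, 20 person-hours for value 47 — 68 left.
Take all of Library (29 person-hours, value 48) — 39 person-hours left.
Cleanup: take in full, 22 person-hours for value 23 — 17 left.
Only 17 person-hours remain; take 17/25 of Shelter for value 26×17/25 = 17.68.
Total value = 181.68.

181.68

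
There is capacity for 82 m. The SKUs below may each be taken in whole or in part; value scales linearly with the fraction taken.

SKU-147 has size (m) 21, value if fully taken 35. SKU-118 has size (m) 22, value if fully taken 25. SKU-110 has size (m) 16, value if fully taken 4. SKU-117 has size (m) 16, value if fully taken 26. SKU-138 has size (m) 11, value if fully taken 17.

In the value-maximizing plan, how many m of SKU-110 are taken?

Best value per unit of size first: SKU-147 35/21≈1.67, SKU-117 26/16≈1.62, SKU-138 17/11≈1.55, SKU-118 25/22≈1.14, SKU-110 4/16≈0.25.
All 21 m of SKU-147 fit (value 35) — 61 remain.
All 16 m of SKU-117 fit (value 26) — 45 remain.
All 11 m of SKU-138 fit (value 17) — 34 remain.
SKU-118: take in full, 22 m for value 25 — 12 left.
12 m left: a 12/16 share of SKU-110 gives 4×12/16 = 3.

12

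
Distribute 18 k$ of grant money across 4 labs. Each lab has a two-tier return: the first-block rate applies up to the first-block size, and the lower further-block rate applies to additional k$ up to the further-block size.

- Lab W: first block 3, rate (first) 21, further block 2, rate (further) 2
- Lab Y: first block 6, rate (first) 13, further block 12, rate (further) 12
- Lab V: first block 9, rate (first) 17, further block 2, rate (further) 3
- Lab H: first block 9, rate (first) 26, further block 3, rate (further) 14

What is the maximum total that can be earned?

399

Rank every tier by rate: Lab H/tier1 26 > Lab W/tier1 21 > Lab V/tier1 17 > Lab H/tier2 14 > Lab Y/tier1 13 > Lab Y/tier2 12 > Lab V/tier2 3 > Lab W/tier2 2.
Lab H tier1 at 26: fill all 9 → 9 left.
Fill Lab W tier1 block (3 at 21) → 6 left.
Lab V/tier1: +6 of 9 at 17; pool empty.
Total = 26×9 + 21×3 + 17×6 = 399.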